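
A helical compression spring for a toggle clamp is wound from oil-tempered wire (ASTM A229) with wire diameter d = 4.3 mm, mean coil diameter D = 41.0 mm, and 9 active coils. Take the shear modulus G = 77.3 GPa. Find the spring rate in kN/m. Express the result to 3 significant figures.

k = Gd⁴/(8D³N_a) = (77.3×10³ × 4.3⁴) / (8 × 41.0³ × 9)
  = 2.64273e+07 / 4.96231e+06 = 5.3256 N/mm

5.33 kN/m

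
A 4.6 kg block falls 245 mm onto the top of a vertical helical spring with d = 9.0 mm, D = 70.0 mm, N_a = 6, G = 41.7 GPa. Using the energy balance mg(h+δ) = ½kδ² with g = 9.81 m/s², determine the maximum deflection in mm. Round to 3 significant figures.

k = Gd⁴/(8D³N_a) = (41.7×10³)(9.0⁴)/(8·70.0³·6) = 16.618 N/mm
W = mg = 4.6 × 9.81 = 45.126 N
½kδ² − Wδ − Wh = 0 → δ = (W + √(W² + 2kWh))/k
δ = (45.126 + √(2036.4 + 367446))/16.618 = (45.126 + 607.85)/16.618 = 39.294 mm

39.3 mm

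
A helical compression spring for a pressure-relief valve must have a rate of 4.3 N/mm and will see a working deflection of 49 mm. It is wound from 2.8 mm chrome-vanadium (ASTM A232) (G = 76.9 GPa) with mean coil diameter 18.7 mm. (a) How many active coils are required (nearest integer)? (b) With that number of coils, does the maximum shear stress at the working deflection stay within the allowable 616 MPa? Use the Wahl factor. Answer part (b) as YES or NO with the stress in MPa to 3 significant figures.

N_a = Gd⁴/(8D³k) = (76.9×10³)(2.8⁴)/(8·18.7³·4.3) = 21.01 → N_a = 21
Actual rate k = Gd⁴/(8D³·21) = 4.3025 N/mm
Working load F = kδ = 4.3025·49 = 210.82 N
C = 18.7/2.8 = 6.6786; K_W = (4C−1)/(4C−4)+0.615/C = 1.2242
τ_max = K_W·8FD/(πd³) = 1.2242·457.33 = 559.84 MPa
τ_max ≤ 616 MPa → acceptable

(a) 21 coils; (b) YES, τ_max = 560 MPa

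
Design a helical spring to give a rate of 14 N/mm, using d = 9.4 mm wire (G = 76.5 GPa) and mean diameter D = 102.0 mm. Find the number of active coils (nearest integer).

N_a = Gd⁴/(8D³k) = (76.5×10³ × 9.4⁴)/(8 × 102.0³ × 14)
    = 5.97273e+08 / 1.18855e+08 = 5.025 → 5 coils

5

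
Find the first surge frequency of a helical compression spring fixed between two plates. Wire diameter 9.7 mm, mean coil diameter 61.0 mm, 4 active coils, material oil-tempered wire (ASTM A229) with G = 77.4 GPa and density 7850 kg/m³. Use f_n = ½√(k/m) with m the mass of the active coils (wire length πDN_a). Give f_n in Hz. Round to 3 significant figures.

230 Hz

k = Gd⁴/(8D³N_a) = (77.4×10³)(9.7⁴)/(8·61.0³·4) = 94.338 N/mm = 94338 N/m
Wire length L = πDN_a = π·61.0·4 = 766.55 mm
m = ρ·(πd²/4)·L = 7850 × 73.898×10⁻⁶ m² × 0.76655 m = 0.44467 kg
f_n = ½√(k/m) = 0.5·√(94338/0.44467) = 0.5·√(2.1215e+05) = 230.3 Hz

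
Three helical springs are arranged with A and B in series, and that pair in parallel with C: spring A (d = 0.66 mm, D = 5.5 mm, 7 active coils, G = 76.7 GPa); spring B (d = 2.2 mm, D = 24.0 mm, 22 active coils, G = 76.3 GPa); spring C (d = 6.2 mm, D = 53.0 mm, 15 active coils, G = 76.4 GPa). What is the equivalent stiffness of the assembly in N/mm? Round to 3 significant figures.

6.82 N/mm

k_A = Gd⁴/(8D³N_a) = (76.7×10³)(0.66⁴)/(8·5.5³·7) = 1.5621 N/mm
k_B = Gd⁴/(8D³N_a) = (76.3×10³)(2.2⁴)/(8·24.0³·22) = 0.73463 N/mm
k_C = Gd⁴/(8D³N_a) = (76.4×10³)(6.2⁴)/(8·53.0³·15) = 6.319 N/mm
Springs A,B series: k_AB = 1/(1/1.5621+1/0.73463) = 0.49965 N/mm; parallel with C: k_eq = 0.49965+6.319 = 6.8187 N/mm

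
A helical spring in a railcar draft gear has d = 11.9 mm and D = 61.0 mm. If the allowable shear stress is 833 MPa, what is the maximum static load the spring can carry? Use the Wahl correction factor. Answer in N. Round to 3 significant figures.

C = D/d = 61.0/11.9 = 5.1261
K_W = (4C−1)/(4C−4) + 0.615/C = 19.504/16.504 + 0.1200 = 1.3017
τ_max = K·8FD/(πd³) → F_max = τ_allow·πd³/(8DK)
F_max = 833·π·11.9³/(8·61.0·1.3017) = 4.41e+06/635.25 = 6942.1 N

6940 N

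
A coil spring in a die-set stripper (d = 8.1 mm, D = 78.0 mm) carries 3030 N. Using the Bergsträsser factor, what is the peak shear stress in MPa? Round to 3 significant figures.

Spring index C = D/d = 78.0/8.1 = 9.6296
K_B = (4C+2)/(4C−3) = 40.519/35.519 = 1.1408
τ₀ = 8FD/(πd³) = 8·3030·78.0/(π·8.1³) = 1.89072e+06/1669.6 = 1132.5 MPa
τ_max = K·τ₀ = 1.1408 × 1132.5 = 1291.9 MPa

1290 MPa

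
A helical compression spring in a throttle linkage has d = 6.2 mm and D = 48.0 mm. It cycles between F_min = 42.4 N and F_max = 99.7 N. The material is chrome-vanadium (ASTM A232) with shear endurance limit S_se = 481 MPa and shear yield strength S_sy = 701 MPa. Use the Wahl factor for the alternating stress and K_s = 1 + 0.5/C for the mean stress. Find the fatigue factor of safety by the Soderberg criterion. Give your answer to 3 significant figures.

C = D/d = 48.0/6.2 = 7.7419; K_W = (4C−1)/(4C−4)+0.615/C = 1.1907; K_s = 1+0.5/C = 1.0646
F_a = (F_max−F_min)/2 = 28.65 N; F_m = (F_max+F_min)/2 = 71.05 N
τ_a = K_W·8F_aD/(πd³) = 1.1907 × 14.694 = 17.496 MPa
τ_m = K_s·8F_mD/(πd³) = 1.0646 × 36.439 = 38.793 MPa
Soderberg: 1/n_f = τ_a/S_se + τ_m/S_sy = 17.496/481 + 38.793/701 = 0.03637 + 0.05534 = 0.091712
n_f = 1/0.091712 = 10.9

10.9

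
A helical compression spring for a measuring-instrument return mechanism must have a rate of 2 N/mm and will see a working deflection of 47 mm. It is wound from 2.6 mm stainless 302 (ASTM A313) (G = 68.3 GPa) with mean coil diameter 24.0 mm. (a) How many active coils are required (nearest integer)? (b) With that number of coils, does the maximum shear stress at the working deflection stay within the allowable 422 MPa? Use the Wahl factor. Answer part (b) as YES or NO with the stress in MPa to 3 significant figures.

N_a = Gd⁴/(8D³k) = (68.3×10³)(2.6⁴)/(8·24.0³·2) = 14.11 → N_a = 14
Actual rate k = Gd⁴/(8D³·14) = 2.0159 N/mm
Working load F = kδ = 2.0159·47 = 94.746 N
C = 24.0/2.6 = 9.2308; K_W = (4C−1)/(4C−4)+0.615/C = 1.1577
τ_max = K_W·8FD/(πd³) = 1.1577·329.45 = 381.42 MPa
τ_max ≤ 422 MPa → acceptable

(a) 14 coils; (b) YES, τ_max = 381 MPa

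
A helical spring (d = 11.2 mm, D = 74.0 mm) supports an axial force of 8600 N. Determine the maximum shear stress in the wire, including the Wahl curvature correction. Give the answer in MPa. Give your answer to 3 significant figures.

1420 MPa

Spring index C = D/d = 74.0/11.2 = 6.6071
K_W = (4C−1)/(4C−4) + 0.615/C = 25.429/22.429 + 0.0931 = 1.2268
τ₀ = 8FD/(πd³) = 8·8600·74.0/(π·11.2³) = 5.0912e+06/4413.7 = 1153.5 MPa
τ_max = K·τ₀ = 1.2268 × 1153.5 = 1415.2 MPa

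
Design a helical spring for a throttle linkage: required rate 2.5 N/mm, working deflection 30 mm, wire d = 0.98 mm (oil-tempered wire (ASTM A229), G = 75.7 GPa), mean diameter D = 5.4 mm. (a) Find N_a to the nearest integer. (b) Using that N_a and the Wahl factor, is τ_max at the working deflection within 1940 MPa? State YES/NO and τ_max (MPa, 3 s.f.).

(a) 22 coils; (b) YES, τ_max = 1410 MPa

N_a = Gd⁴/(8D³k) = (75.7×10³)(0.98⁴)/(8·5.4³·2.5) = 22.17 → N_a = 22
Actual rate k = Gd⁴/(8D³·22) = 2.5195 N/mm
Working load F = kδ = 2.5195·30 = 75.584 N
C = 5.4/0.98 = 5.5102; K_W = (4C−1)/(4C−4)+0.615/C = 1.2779
τ_max = K_W·8FD/(πd³) = 1.2779·1104.3 = 1411.2 MPa
τ_max ≤ 1940 MPa → acceptable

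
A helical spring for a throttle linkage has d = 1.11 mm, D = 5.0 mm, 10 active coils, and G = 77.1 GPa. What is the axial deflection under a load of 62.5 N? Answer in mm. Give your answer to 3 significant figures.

k = Gd⁴/(8D³N_a) = (77.1×10³)(1.11⁴)/(8·5.0³·10) = 11.704 N/mm
δ = F/k = 62.5 / 11.704 = 5.3399 mm

5.34 mm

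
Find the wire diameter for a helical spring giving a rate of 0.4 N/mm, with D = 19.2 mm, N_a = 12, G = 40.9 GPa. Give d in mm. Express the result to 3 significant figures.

d = (8D³N_a·k / G)^(1/4) = (8·19.2³·12·0.4 / (40.9×10³))^0.25
  = (6.6453)^0.25 = 1.6056 mm

1.61 mm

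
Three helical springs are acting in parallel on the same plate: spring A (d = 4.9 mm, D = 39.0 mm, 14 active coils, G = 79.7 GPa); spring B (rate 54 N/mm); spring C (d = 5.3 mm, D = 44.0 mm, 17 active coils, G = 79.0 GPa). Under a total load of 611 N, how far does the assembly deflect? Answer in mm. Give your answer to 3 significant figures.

9.22 mm

k_A = Gd⁴/(8D³N_a) = (79.7×10³)(4.9⁴)/(8·39.0³·14) = 6.9156 N/mm
k_C = Gd⁴/(8D³N_a) = (79.0×10³)(5.3⁴)/(8·44.0³·17) = 5.3806 N/mm
Parallel: k_eq = 6.9156 + 54 + 5.3806 = 66.296 N/mm
δ = F/k_eq = 611/66.296 = 9.2162 mm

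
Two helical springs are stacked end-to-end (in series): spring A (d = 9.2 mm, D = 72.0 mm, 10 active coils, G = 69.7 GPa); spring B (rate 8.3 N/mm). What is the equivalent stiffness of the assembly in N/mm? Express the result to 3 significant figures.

k_A = Gd⁴/(8D³N_a) = (69.7×10³)(9.2⁴)/(8·72.0³·10) = 16.722 N/mm
Series: 1/k_eq = 1/16.722 + 1/8.3 = 0.18028; k_eq = 5.5469 N/mm

5.55 N/mm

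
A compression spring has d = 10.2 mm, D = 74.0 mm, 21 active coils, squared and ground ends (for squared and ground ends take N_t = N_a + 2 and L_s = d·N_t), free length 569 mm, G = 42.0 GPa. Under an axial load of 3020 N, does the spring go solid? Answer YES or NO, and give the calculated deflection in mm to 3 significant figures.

k = Gd⁴/(8D³N_a) = (42.0×10³)(10.2⁴)/(8·74.0³·21) = 6.678 N/mm
N_t = 23; L_s = 10.2·23 = 234.6 mm; δ_solid = L₀ − L_s = 569 − 234.6 = 334.4 mm
δ = F/k = 3020/6.678 = 452.23 mm
δ ≥ δ_solid → spring goes solid

YES, δ = 452 mm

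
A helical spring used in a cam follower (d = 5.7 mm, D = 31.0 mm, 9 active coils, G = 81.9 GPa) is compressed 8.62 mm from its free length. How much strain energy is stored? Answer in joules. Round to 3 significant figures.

k = Gd⁴/(8D³N_a) = (81.9×10³)(5.7⁴)/(8·31.0³·9) = 40.306 N/mm
U = ½kδ² = 0.5 × 40.306 × 8.62² = 1497.4 N·mm = 1.4974 J

1.50 J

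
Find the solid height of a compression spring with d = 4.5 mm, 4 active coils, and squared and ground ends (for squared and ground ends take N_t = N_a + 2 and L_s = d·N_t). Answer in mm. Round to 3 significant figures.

27.0 mm

squared and ground ends: N_t = N_a + 2 = 4 + 2 = 6
L_s = d·N_t = 4.5 × 6 = 27 mm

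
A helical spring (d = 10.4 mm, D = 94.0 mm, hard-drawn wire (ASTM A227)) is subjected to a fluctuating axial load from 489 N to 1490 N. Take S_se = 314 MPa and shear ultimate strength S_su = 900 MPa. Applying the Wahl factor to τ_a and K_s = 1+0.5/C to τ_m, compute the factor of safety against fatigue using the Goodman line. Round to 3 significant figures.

C = D/d = 94.0/10.4 = 9.0385; K_W = (4C−1)/(4C−4)+0.615/C = 1.1613; K_s = 1+0.5/C = 1.0553
F_a = (F_max−F_min)/2 = 500.5 N; F_m = (F_max+F_min)/2 = 989.5 N
τ_a = K_W·8F_aD/(πd³) = 1.1613 × 106.51 = 123.69 MPa
τ_m = K_s·8F_mD/(πd³) = 1.0553 × 210.56 = 222.21 MPa
Goodman: 1/n_f = τ_a/S_se + τ_m/S_su = 123.69/314 + 222.21/900 = 0.39392 + 0.24690 = 0.64082
n_f = 1/0.64082 = 1.561

1.56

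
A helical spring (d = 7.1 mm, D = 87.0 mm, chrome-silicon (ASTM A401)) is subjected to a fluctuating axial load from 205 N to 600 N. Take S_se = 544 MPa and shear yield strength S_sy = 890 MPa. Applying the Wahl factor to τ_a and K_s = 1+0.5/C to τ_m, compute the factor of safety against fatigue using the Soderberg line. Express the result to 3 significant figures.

C = D/d = 87.0/7.1 = 12.2535; K_W = (4C−1)/(4C−4)+0.615/C = 1.1168; K_s = 1+0.5/C = 1.0408
F_a = (F_max−F_min)/2 = 197.5 N; F_m = (F_max+F_min)/2 = 402.5 N
τ_a = K_W·8F_aD/(πd³) = 1.1168 × 122.25 = 136.53 MPa
τ_m = K_s·8F_mD/(πd³) = 1.0408 × 249.14 = 259.31 MPa
Soderberg: 1/n_f = τ_a/S_se + τ_m/S_sy = 136.53/544 + 259.31/890 = 0.25098 + 0.29136 = 0.54234
n_f = 1/0.54234 = 1.844

1.84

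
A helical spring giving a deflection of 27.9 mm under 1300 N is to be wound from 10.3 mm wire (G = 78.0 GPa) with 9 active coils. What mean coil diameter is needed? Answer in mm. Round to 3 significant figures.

Required rate k = F/δ = 1300/27.9 = 46.595 N/mm
D = (Gd⁴/(8N_a·k))^(1/3) = (78.0×10³·10.3⁴/(8·9·46.595))^(1/3)
  = (261681)^(1/3) = 63.9623 mm

64.0 mm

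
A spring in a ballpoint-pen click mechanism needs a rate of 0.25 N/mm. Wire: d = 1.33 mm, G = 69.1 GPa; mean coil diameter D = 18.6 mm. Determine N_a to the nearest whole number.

17

N_a = Gd⁴/(8D³k) = (69.1×10³ × 1.33⁴)/(8 × 18.6³ × 0.25)
    = 216214 / 12869.7 = 16.8 → 17 coils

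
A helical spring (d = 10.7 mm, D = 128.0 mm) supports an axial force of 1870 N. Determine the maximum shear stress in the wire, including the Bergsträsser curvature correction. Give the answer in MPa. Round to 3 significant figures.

Spring index C = D/d = 128.0/10.7 = 11.9626
K_B = (4C+2)/(4C−3) = 49.850/44.850 = 1.1115
τ₀ = 8FD/(πd³) = 8·1870·128.0/(π·10.7³) = 1.91488e+06/3848.6 = 497.55 MPa
τ_max = K·τ₀ = 1.1115 × 497.55 = 553.02 MPa

553 MPa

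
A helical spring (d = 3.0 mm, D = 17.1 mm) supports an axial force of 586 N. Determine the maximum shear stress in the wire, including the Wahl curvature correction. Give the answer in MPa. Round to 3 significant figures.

1200 MPa

Spring index C = D/d = 17.1/3.0 = 5.7000
K_W = (4C−1)/(4C−4) + 0.615/C = 21.800/18.800 + 0.1079 = 1.2675
τ₀ = 8FD/(πd³) = 8·586·17.1/(π·3.0³) = 80164.8/84.823 = 945.08 MPa
τ_max = K·τ₀ = 1.2675 × 945.08 = 1197.9 MPa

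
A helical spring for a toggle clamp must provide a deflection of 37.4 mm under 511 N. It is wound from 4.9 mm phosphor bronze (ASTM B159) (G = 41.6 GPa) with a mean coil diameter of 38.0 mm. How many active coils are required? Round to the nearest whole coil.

Required rate k = F/δ = 511/37.4 = 13.663 N/mm
N_a = Gd⁴/(8D³k) = (41.6×10³ × 4.9⁴)/(8 × 38.0³ × 13.663)
    = 2.39816e+07 / 5.99777e+06 = 3.998 → 4 coils

4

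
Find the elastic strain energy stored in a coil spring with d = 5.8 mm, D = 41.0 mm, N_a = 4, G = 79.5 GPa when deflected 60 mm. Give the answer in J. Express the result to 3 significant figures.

73.4 J

k = Gd⁴/(8D³N_a) = (79.5×10³)(5.8⁴)/(8·41.0³·4) = 40.792 N/mm
U = ½kδ² = 0.5 × 40.792 × 60² = 73426 N·mm = 73.426 J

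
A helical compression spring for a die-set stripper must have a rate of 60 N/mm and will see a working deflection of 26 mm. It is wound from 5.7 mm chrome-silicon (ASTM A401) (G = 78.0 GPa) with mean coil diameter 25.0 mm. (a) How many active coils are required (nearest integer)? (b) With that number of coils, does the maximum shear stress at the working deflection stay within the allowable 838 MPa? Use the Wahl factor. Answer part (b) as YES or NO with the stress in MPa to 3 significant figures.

(a) 11 coils; (b) YES, τ_max = 729 MPa

N_a = Gd⁴/(8D³k) = (78.0×10³)(5.7⁴)/(8·25.0³·60) = 10.98 → N_a = 11
Actual rate k = Gd⁴/(8D³·11) = 59.881 N/mm
Working load F = kδ = 59.881·26 = 1556.9 N
C = 25.0/5.7 = 4.3860; K_W = (4C−1)/(4C−4)+0.615/C = 1.3617
τ_max = K_W·8FD/(πd³) = 1.3617·535.21 = 728.8 MPa
τ_max ≤ 838 MPa → acceptable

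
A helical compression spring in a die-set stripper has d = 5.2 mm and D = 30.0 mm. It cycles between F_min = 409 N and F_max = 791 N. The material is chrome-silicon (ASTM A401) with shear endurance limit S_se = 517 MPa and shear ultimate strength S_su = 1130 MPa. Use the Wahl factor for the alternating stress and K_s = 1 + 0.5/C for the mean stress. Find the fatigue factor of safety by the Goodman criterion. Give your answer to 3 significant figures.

1.76

C = D/d = 30.0/5.2 = 5.7692; K_W = (4C−1)/(4C−4)+0.615/C = 1.2639; K_s = 1+0.5/C = 1.0867
F_a = (F_max−F_min)/2 = 191 N; F_m = (F_max+F_min)/2 = 600 N
τ_a = K_W·8F_aD/(πd³) = 1.2639 × 103.77 = 131.15 MPa
τ_m = K_s·8F_mD/(πd³) = 1.0867 × 325.99 = 354.24 MPa
Goodman: 1/n_f = τ_a/S_se + τ_m/S_su = 131.15/517 + 354.24/1130 = 0.25368 + 0.31349 = 0.56717
n_f = 1/0.56717 = 1.763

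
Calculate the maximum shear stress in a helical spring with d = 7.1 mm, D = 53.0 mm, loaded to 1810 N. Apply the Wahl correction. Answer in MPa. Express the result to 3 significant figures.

818 MPa

Spring index C = D/d = 53.0/7.1 = 7.4648
K_W = (4C−1)/(4C−4) + 0.615/C = 28.859/25.859 + 0.0824 = 1.1984
τ₀ = 8FD/(πd³) = 8·1810·53.0/(π·7.1³) = 767440/1124.4 = 682.53 MPa
τ_max = K·τ₀ = 1.1984 × 682.53 = 817.94 MPa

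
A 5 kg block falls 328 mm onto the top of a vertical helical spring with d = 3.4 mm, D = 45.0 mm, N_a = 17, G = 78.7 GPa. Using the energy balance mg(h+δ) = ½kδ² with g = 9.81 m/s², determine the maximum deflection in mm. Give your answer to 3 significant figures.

261 mm

k = Gd⁴/(8D³N_a) = (78.7×10³)(3.4⁴)/(8·45.0³·17) = 0.84862 N/mm
W = mg = 5 × 9.81 = 49.05 N
½kδ² − Wδ − Wh = 0 → δ = (W + √(W² + 2kWh))/k
δ = (49.05 + √(2405.9 + 27305.9))/0.84862 = (49.05 + 172.37)/0.84862 = 260.92 mm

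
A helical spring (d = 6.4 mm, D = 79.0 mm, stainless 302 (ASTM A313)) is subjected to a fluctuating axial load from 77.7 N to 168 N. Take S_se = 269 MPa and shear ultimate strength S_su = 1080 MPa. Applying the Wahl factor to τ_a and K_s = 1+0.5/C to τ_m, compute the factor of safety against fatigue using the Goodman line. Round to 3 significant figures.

4.26

C = D/d = 79.0/6.4 = 12.3438; K_W = (4C−1)/(4C−4)+0.615/C = 1.1159; K_s = 1+0.5/C = 1.0405
F_a = (F_max−F_min)/2 = 45.15 N; F_m = (F_max+F_min)/2 = 122.85 N
τ_a = K_W·8F_aD/(πd³) = 1.1159 × 34.649 = 38.666 MPa
τ_m = K_s·8F_mD/(πd³) = 1.0405 × 94.276 = 98.095 MPa
Goodman: 1/n_f = τ_a/S_se + τ_m/S_su = 38.666/269 + 98.095/1080 = 0.14374 + 0.09083 = 0.23457
n_f = 1/0.23457 = 4.263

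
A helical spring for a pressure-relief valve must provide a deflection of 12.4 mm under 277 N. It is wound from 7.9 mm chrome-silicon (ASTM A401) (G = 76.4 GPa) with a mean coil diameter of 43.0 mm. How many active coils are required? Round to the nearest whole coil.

21

Required rate k = F/δ = 277/12.4 = 22.339 N/mm
N_a = Gd⁴/(8D³k) = (76.4×10³ × 7.9⁴)/(8 × 43.0³ × 22.339)
    = 2.97579e+08 / 1.42087e+07 = 20.94 → 21 coils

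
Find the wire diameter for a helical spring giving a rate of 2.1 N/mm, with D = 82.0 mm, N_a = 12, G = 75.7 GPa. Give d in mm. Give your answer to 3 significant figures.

6.19 mm

d = (8D³N_a·k / G)^(1/4) = (8·82.0³·12·2.1 / (75.7×10³))^0.25
  = (1468.4)^0.25 = 6.1903 mm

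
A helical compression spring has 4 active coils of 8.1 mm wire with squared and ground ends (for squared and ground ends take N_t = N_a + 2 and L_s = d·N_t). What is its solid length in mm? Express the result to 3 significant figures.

48.6 mm

squared and ground ends: N_t = N_a + 2 = 4 + 2 = 6
L_s = d·N_t = 8.1 × 6 = 48.6 mm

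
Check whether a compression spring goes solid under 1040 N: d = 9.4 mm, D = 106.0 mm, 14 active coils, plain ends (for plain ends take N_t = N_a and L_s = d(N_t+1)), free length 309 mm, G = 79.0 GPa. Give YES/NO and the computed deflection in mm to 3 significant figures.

k = Gd⁴/(8D³N_a) = (79.0×10³)(9.4⁴)/(8·106.0³·14) = 4.6238 N/mm
N_t = 14; L_s = 9.4·15 = 141 mm; δ_solid = L₀ − L_s = 309 − 141 = 168 mm
δ = F/k = 1040/4.6238 = 224.92 mm
δ ≥ δ_solid → spring goes solid

YES, δ = 225 mm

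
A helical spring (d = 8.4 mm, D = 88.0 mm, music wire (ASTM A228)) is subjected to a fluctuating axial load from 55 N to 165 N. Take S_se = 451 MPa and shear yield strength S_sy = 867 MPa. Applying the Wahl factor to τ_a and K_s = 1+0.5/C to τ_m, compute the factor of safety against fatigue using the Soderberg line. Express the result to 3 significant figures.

9.74

C = D/d = 88.0/8.4 = 10.4762; K_W = (4C−1)/(4C−4)+0.615/C = 1.1379; K_s = 1+0.5/C = 1.0477
F_a = (F_max−F_min)/2 = 55 N; F_m = (F_max+F_min)/2 = 110 N
τ_a = K_W·8F_aD/(πd³) = 1.1379 × 20.794 = 23.661 MPa
τ_m = K_s·8F_mD/(πd³) = 1.0477 × 41.589 = 43.574 MPa
Soderberg: 1/n_f = τ_a/S_se + τ_m/S_sy = 23.661/451 + 43.574/867 = 0.05246 + 0.05026 = 0.10272
n_f = 1/0.10272 = 9.735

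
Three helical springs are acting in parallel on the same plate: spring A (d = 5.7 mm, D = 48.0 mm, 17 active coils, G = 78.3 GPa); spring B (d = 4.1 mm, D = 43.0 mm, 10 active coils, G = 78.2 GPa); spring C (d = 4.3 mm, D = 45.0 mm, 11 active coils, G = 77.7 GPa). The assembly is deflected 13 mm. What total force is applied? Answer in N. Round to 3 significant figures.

k_A = Gd⁴/(8D³N_a) = (78.3×10³)(5.7⁴)/(8·48.0³·17) = 5.4954 N/mm
k_B = Gd⁴/(8D³N_a) = (78.2×10³)(4.1⁴)/(8·43.0³·10) = 3.4741 N/mm
k_C = Gd⁴/(8D³N_a) = (77.7×10³)(4.3⁴)/(8·45.0³·11) = 3.3126 N/mm
Parallel: k_eq = 5.4954 + 3.4741 + 3.3126 = 12.282 N/mm
F = k_eq·δ = 12.282·13 = 159.67 N

160 N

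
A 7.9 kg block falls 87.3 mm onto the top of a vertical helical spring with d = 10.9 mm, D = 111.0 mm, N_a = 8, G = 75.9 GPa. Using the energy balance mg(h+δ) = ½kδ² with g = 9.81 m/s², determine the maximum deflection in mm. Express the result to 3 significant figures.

k = Gd⁴/(8D³N_a) = (75.9×10³)(10.9⁴)/(8·111.0³·8) = 12.24 N/mm
W = mg = 7.9 × 9.81 = 77.499 N
½kδ² − Wδ − Wh = 0 → δ = (W + √(W² + 2kWh))/k
δ = (77.499 + √(6006.1 + 165630))/12.24 = (77.499 + 414.29)/12.24 = 40.177 mm

40.2 mm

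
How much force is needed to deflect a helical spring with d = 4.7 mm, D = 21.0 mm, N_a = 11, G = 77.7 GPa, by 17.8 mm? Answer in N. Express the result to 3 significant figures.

828 N

k = Gd⁴/(8D³N_a) = (77.7×10³)(4.7⁴)/(8·21.0³·11) = 46.523 N/mm
F = k·δ = 46.523 × 17.8 = 828.12 N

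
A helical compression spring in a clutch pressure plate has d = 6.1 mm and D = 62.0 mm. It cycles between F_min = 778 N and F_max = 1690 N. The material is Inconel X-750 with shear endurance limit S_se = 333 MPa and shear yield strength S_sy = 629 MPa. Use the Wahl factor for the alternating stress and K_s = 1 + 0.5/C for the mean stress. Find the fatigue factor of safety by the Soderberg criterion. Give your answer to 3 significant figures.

C = D/d = 62.0/6.1 = 10.1639; K_W = (4C−1)/(4C−4)+0.615/C = 1.1424; K_s = 1+0.5/C = 1.0492
F_a = (F_max−F_min)/2 = 456 N; F_m = (F_max+F_min)/2 = 1234 N
τ_a = K_W·8F_aD/(πd³) = 1.1424 × 317.18 = 362.33 MPa
τ_m = K_s·8F_mD/(πd³) = 1.0492 × 858.34 = 900.56 MPa
Soderberg: 1/n_f = τ_a/S_se + τ_m/S_sy = 362.33/333 + 900.56/629 = 1.08808 + 1.43173 = 2.5198
n_f = 1/2.5198 = 0.3969

0.397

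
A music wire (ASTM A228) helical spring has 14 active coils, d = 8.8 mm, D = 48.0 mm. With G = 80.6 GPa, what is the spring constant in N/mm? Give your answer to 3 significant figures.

39.0 N/mm

k = Gd⁴/(8D³N_a) = (80.6×10³ × 8.8⁴) / (8 × 48.0³ × 14)
  = 4.83354e+08 / 1.23863e+07 = 39.023 N/mm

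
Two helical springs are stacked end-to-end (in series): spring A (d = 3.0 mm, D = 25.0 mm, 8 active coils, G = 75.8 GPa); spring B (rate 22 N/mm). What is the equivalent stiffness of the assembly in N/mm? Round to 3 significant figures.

4.80 N/mm

k_A = Gd⁴/(8D³N_a) = (75.8×10³)(3.0⁴)/(8·25.0³·8) = 6.1398 N/mm
Series: 1/k_eq = 1/6.1398 + 1/22 = 0.20833; k_eq = 4.8002 N/mm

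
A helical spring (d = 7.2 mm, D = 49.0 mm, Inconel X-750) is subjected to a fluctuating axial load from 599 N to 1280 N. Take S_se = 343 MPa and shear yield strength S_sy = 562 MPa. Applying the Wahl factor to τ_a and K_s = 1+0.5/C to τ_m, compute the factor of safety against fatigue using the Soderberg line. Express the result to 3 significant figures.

0.995

C = D/d = 49.0/7.2 = 6.8056; K_W = (4C−1)/(4C−4)+0.615/C = 1.2196; K_s = 1+0.5/C = 1.0735
F_a = (F_max−F_min)/2 = 340.5 N; F_m = (F_max+F_min)/2 = 939.5 N
τ_a = K_W·8F_aD/(πd³) = 1.2196 × 113.83 = 138.82 MPa
τ_m = K_s·8F_mD/(πd³) = 1.0735 × 314.08 = 337.15 MPa
Soderberg: 1/n_f = τ_a/S_se + τ_m/S_sy = 138.82/343 + 337.15/562 = 0.40473 + 0.59991 = 1.0046
n_f = 1/1.0046 = 0.9954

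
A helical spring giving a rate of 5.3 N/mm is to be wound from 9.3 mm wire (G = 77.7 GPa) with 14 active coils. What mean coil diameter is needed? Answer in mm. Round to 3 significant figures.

99.3 mm

D = (Gd⁴/(8N_a·k))^(1/3) = (77.7×10³·9.3⁴/(8·14·5.3))^(1/3)
  = (979172)^(1/3) = 99.3009 mm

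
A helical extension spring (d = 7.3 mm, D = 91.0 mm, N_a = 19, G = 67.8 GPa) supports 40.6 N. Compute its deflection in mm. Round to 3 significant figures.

k = Gd⁴/(8D³N_a) = (67.8×10³)(7.3⁴)/(8·91.0³·19) = 1.6809 N/mm
δ = F/k = 40.6 / 1.6809 = 24.153 mm

24.2 mm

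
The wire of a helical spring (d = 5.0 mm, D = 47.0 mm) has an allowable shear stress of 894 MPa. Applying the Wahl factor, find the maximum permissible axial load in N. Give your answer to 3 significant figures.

C = D/d = 47.0/5.0 = 9.4000
K_W = (4C−1)/(4C−4) + 0.615/C = 36.600/33.600 + 0.0654 = 1.1547
τ_max = K·8FD/(πd³) → F_max = τ_allow·πd³/(8DK)
F_max = 894·π·5.0³/(8·47.0·1.1547) = 3.5107e+05/434.17 = 808.6 N

809 N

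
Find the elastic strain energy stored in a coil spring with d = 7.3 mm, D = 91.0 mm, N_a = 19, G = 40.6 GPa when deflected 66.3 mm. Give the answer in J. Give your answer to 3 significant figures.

k = Gd⁴/(8D³N_a) = (40.6×10³)(7.3⁴)/(8·91.0³·19) = 1.0066 N/mm
U = ½kδ² = 0.5 × 1.0066 × 66.3² = 2212.3 N·mm = 2.2123 J

2.21 J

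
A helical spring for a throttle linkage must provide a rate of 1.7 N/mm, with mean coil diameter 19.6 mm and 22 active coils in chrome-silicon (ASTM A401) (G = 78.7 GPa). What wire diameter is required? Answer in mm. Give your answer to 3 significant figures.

2.31 mm

d = (8D³N_a·k / G)^(1/4) = (8·19.6³·22·1.7 / (78.7×10³))^0.25
  = (28.626)^0.25 = 2.3131 mm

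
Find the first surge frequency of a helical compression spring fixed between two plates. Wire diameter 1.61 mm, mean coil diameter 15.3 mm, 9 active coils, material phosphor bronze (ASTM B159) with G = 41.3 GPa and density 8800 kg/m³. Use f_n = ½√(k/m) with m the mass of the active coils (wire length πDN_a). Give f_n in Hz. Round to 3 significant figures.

k = Gd⁴/(8D³N_a) = (41.3×10³)(1.61⁴)/(8·15.3³·9) = 1.0761 N/mm = 1076.1 N/m
Wire length L = πDN_a = π·15.3·9 = 432.6 mm
m = ρ·(πd²/4)·L = 8800 × 2.0358×10⁻⁶ m² × 0.4326 m = 0.0077501 kg
f_n = ½√(k/m) = 0.5·√(1076.1/0.0077501) = 0.5·√(1.3885e+05) = 186.31 Hz

186 Hz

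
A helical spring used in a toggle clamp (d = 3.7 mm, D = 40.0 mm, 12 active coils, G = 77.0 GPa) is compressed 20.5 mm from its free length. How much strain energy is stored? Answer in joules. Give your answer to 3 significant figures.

k = Gd⁴/(8D³N_a) = (77.0×10³)(3.7⁴)/(8·40.0³·12) = 2.3488 N/mm
U = ½kδ² = 0.5 × 2.3488 × 20.5² = 493.54 N·mm = 0.49354 J

0.494 J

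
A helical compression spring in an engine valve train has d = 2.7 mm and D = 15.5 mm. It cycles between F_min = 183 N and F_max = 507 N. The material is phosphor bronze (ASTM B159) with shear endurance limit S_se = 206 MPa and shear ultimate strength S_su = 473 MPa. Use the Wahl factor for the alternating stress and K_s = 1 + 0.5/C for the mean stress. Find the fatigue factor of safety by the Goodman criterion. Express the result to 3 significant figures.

C = D/d = 15.5/2.7 = 5.7407; K_W = (4C−1)/(4C−4)+0.615/C = 1.2653; K_s = 1+0.5/C = 1.0871
F_a = (F_max−F_min)/2 = 162 N; F_m = (F_max+F_min)/2 = 345 N
τ_a = K_W·8F_aD/(πd³) = 1.2653 × 324.86 = 411.06 MPa
τ_m = K_s·8F_mD/(πd³) = 1.0871 × 691.83 = 752.09 MPa
Goodman: 1/n_f = τ_a/S_se + τ_m/S_su = 411.06/206 + 752.09/473 = 1.99541 + 1.59003 = 3.5854
n_f = 1/3.5854 = 0.2789

0.279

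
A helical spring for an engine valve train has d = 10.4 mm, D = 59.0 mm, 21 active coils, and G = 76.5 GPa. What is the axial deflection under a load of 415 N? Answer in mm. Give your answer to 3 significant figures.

k = Gd⁴/(8D³N_a) = (76.5×10³)(10.4⁴)/(8·59.0³·21) = 25.938 N/mm
δ = F/k = 415 / 25.938 = 16 mm

16.0 mm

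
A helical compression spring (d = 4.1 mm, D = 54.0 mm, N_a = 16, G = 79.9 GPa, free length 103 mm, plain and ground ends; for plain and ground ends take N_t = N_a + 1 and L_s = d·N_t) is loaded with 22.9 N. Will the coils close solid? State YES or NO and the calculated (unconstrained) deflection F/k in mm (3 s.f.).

k = Gd⁴/(8D³N_a) = (79.9×10³)(4.1⁴)/(8·54.0³·16) = 1.1202 N/mm
N_t = 17; L_s = 4.1·17 = 69.7 mm; δ_solid = L₀ − L_s = 103 − 69.7 = 33.3 mm
δ = F/k = 22.9/1.1202 = 20.443 mm
δ < δ_solid → spring does not go solid

NO, δ = 20.4 mm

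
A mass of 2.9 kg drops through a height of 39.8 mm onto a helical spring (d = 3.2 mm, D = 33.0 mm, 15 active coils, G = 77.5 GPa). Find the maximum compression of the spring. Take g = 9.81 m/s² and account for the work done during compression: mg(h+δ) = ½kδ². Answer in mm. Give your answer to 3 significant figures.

52.9 mm

k = Gd⁴/(8D³N_a) = (77.5×10³)(3.2⁴)/(8·33.0³·15) = 1.8844 N/mm
W = mg = 2.9 × 9.81 = 28.449 N
½kδ² − Wδ − Wh = 0 → δ = (W + √(W² + 2kWh))/k
δ = (28.449 + √(809.35 + 4267.35))/1.8844 = (28.449 + 71.251)/1.8844 = 52.907 mm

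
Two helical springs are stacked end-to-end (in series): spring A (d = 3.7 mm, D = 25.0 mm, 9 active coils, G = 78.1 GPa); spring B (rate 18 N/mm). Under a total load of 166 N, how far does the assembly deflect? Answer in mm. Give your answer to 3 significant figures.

k_A = Gd⁴/(8D³N_a) = (78.1×10³)(3.7⁴)/(8·25.0³·9) = 13.011 N/mm
Series: 1/k_eq = 1/13.011 + 1/18 = 0.13241; k_eq = 7.552 N/mm
δ = F/k_eq = 166/7.552 = 21.981 mm

22.0 mm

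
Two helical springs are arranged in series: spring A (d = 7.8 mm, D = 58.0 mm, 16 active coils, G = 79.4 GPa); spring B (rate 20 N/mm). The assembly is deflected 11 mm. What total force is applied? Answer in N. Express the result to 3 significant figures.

k_A = Gd⁴/(8D³N_a) = (79.4×10³)(7.8⁴)/(8·58.0³·16) = 11.768 N/mm
Series: 1/k_eq = 1/11.768 + 1/20 = 0.13498; k_eq = 7.4087 N/mm
F = k_eq·δ = 7.4087·11 = 81.496 N

81.5 N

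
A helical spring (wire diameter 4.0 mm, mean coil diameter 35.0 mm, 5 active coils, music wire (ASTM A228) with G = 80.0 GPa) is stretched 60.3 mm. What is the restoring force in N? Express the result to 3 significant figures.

k = Gd⁴/(8D³N_a) = (80.0×10³)(4.0⁴)/(8·35.0³·5) = 11.942 N/mm
F = k·δ = 11.942 × 60.3 = 720.08 N

720 N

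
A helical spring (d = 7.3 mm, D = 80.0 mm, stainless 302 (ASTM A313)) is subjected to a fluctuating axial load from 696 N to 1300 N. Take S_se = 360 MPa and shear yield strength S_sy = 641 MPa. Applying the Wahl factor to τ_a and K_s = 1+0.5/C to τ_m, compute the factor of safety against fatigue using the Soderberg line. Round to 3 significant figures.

C = D/d = 80.0/7.3 = 10.9589; K_W = (4C−1)/(4C−4)+0.615/C = 1.1314; K_s = 1+0.5/C = 1.0456
F_a = (F_max−F_min)/2 = 302 N; F_m = (F_max+F_min)/2 = 998 N
τ_a = K_W·8F_aD/(πd³) = 1.1314 × 158.15 = 178.94 MPa
τ_m = K_s·8F_mD/(πd³) = 1.0456 × 522.63 = 546.47 MPa
Soderberg: 1/n_f = τ_a/S_se + τ_m/S_sy = 178.94/360 + 546.47/641 = 0.49704 + 0.85253 = 1.3496
n_f = 1/1.3496 = 0.741

0.741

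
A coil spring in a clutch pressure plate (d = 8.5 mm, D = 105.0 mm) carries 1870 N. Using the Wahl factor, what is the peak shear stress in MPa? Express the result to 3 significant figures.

908 MPa

Spring index C = D/d = 105.0/8.5 = 12.3529
K_W = (4C−1)/(4C−4) + 0.615/C = 48.412/45.412 + 0.0498 = 1.1158
τ₀ = 8FD/(πd³) = 8·1870·105.0/(π·8.5³) = 1.5708e+06/1929.3 = 814.17 MPa
τ_max = K·τ₀ = 1.1158 × 814.17 = 908.49 MPa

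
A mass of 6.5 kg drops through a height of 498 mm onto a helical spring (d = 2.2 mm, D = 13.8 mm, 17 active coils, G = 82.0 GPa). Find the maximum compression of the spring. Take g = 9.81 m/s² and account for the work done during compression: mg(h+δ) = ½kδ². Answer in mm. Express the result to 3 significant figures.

121 mm

k = Gd⁴/(8D³N_a) = (82.0×10³)(2.2⁴)/(8·13.8³·17) = 5.3744 N/mm
W = mg = 6.5 × 9.81 = 63.765 N
½kδ² − Wδ − Wh = 0 → δ = (W + √(W² + 2kWh))/k
δ = (63.765 + √(4066 + 341327))/5.3744 = (63.765 + 587.7)/5.3744 = 121.22 mm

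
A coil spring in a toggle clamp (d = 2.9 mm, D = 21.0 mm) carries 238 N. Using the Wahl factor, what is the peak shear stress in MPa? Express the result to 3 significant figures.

629 MPa

Spring index C = D/d = 21.0/2.9 = 7.2414
K_W = (4C−1)/(4C−4) + 0.615/C = 27.966/24.966 + 0.0849 = 1.2051
τ₀ = 8FD/(πd³) = 8·238·21.0/(π·2.9³) = 39984/76.62 = 521.85 MPa
τ_max = K·τ₀ = 1.2051 × 521.85 = 628.87 MPa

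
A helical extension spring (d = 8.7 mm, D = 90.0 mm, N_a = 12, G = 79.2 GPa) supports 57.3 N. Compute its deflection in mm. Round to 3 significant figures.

k = Gd⁴/(8D³N_a) = (79.2×10³)(8.7⁴)/(8·90.0³·12) = 6.4834 N/mm
δ = F/k = 57.3 / 6.4834 = 8.8379 mm

8.84 mm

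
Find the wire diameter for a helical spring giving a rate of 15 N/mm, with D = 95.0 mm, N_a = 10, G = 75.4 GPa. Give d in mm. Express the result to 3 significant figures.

d = (8D³N_a·k / G)^(1/4) = (8·95.0³·10·15 / (75.4×10³))^0.25
  = (13645)^0.25 = 10.8080 mm

10.8 mm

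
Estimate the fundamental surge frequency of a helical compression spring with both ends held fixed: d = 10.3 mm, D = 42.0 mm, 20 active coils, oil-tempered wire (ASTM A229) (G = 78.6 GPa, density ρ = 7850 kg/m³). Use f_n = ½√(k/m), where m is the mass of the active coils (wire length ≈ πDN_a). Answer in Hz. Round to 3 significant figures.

k = Gd⁴/(8D³N_a) = (78.6×10³)(10.3⁴)/(8·42.0³·20) = 74.628 N/mm = 74628 N/m
Wire length L = πDN_a = π·42.0·20 = 2638.9 mm
m = ρ·(πd²/4)·L = 7850 × 83.323×10⁻⁶ m² × 2.6389 m = 1.7261 kg
f_n = ½√(k/m) = 0.5·√(74628/1.7261) = 0.5·√(43235) = 103.97 Hz

104 Hz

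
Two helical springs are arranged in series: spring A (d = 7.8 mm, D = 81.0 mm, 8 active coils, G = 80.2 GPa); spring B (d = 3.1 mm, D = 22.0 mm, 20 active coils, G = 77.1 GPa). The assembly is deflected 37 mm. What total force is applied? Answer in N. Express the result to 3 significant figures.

105 N

k_A = Gd⁴/(8D³N_a) = (80.2×10³)(7.8⁴)/(8·81.0³·8) = 8.7281 N/mm
k_B = Gd⁴/(8D³N_a) = (77.1×10³)(3.1⁴)/(8·22.0³·20) = 4.1794 N/mm
Series: 1/k_eq = 1/8.7281 + 1/4.1794 = 0.35384; k_eq = 2.8261 N/mm
F = k_eq·δ = 2.8261·37 = 104.57 N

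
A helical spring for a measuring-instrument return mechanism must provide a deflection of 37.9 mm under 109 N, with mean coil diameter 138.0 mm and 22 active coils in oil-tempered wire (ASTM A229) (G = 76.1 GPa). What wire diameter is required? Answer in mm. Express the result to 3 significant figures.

11.5 mm

Required rate k = F/δ = 109/37.9 = 2.876 N/mm
d = (8D³N_a·k / G)^(1/4) = (8·138.0³·22·2.876 / (76.1×10³))^0.25
  = (17480)^0.25 = 11.4984 mm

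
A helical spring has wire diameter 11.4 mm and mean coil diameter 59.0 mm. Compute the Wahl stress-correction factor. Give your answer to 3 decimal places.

C = D/d = 59.0/11.4 = 5.1754
K_W = (4C−1)/(4C−4) + 0.615/C = 19.702/16.702 + 0.1188 = 1.2985

1.298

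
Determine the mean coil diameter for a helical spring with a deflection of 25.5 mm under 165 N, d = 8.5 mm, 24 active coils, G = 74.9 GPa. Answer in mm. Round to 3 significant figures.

68.0 mm

Required rate k = F/δ = 165/25.5 = 6.4706 N/mm
D = (Gd⁴/(8N_a·k))^(1/3) = (74.9×10³·8.5⁴/(8·24·6.4706))^(1/3)
  = (314711)^(1/3) = 68.0201 mm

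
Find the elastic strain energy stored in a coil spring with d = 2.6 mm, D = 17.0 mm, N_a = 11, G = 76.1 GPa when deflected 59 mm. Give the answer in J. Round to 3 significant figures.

14.0 J

k = Gd⁴/(8D³N_a) = (76.1×10³)(2.6⁴)/(8·17.0³·11) = 8.0436 N/mm
U = ½kδ² = 0.5 × 8.0436 × 59² = 14000 N·mm = 14 J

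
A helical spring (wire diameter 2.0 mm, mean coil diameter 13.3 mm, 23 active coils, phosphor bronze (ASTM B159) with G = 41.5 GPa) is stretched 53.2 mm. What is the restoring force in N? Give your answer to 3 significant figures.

k = Gd⁴/(8D³N_a) = (41.5×10³)(2.0⁴)/(8·13.3³·23) = 1.5339 N/mm
F = k·δ = 1.5339 × 53.2 = 81.603 N

81.6 N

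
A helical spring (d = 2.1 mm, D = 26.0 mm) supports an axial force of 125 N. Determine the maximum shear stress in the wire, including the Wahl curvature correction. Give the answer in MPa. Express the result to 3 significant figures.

Spring index C = D/d = 26.0/2.1 = 12.3810
K_W = (4C−1)/(4C−4) + 0.615/C = 48.524/45.524 + 0.0497 = 1.1156
τ₀ = 8FD/(πd³) = 8·125·26.0/(π·2.1³) = 26000/29.094 = 893.65 MPa
τ_max = K·τ₀ = 1.1156 × 893.65 = 996.93 MPa

997 MPa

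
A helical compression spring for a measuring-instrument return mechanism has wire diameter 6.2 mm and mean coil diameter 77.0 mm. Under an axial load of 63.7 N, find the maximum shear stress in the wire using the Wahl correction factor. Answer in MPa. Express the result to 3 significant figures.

58.4 MPa

Spring index C = D/d = 77.0/6.2 = 12.4194
K_W = (4C−1)/(4C−4) + 0.615/C = 48.677/45.677 + 0.0495 = 1.1152
τ₀ = 8FD/(πd³) = 8·63.7·77.0/(π·6.2³) = 39239.2/748.73 = 52.408 MPa
τ_max = K·τ₀ = 1.1152 × 52.408 = 58.445 MPa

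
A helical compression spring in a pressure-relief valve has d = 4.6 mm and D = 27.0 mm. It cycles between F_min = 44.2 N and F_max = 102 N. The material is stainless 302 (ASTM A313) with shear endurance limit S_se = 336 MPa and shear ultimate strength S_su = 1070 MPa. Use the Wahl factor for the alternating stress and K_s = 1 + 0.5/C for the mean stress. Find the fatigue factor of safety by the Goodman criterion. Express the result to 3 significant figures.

7.76

C = D/d = 27.0/4.6 = 5.8696; K_W = (4C−1)/(4C−4)+0.615/C = 1.2588; K_s = 1+0.5/C = 1.0852
F_a = (F_max−F_min)/2 = 28.9 N; F_m = (F_max+F_min)/2 = 73.1 N
τ_a = K_W·8F_aD/(πd³) = 1.2588 × 20.414 = 25.697 MPa
τ_m = K_s·8F_mD/(πd³) = 1.0852 × 51.635 = 56.034 MPa
Goodman: 1/n_f = τ_a/S_se + τ_m/S_su = 25.697/336 + 56.034/1070 = 0.07648 + 0.05237 = 0.12885
n_f = 1/0.12885 = 7.761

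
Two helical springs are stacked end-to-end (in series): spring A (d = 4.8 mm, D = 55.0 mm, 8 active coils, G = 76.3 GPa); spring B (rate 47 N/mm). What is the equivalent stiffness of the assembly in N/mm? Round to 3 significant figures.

3.52 N/mm

k_A = Gd⁴/(8D³N_a) = (76.3×10³)(4.8⁴)/(8·55.0³·8) = 3.8038 N/mm
Series: 1/k_eq = 1/3.8038 + 1/47 = 0.28417; k_eq = 3.519 N/mm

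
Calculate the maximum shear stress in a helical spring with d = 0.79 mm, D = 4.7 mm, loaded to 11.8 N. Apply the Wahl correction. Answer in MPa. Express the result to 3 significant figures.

Spring index C = D/d = 4.7/0.79 = 5.9494
K_W = (4C−1)/(4C−4) + 0.615/C = 22.797/19.797 + 0.1034 = 1.2549
τ₀ = 8FD/(πd³) = 8·11.8·4.7/(π·0.79³) = 443.68/1.5489 = 286.44 MPa
τ_max = K·τ₀ = 1.2549 × 286.44 = 359.46 MPa

359 MPa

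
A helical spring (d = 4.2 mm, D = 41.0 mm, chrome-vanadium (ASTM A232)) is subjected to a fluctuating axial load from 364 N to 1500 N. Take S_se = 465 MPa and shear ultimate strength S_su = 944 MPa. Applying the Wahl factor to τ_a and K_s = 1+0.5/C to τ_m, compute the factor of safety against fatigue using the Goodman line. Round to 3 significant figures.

C = D/d = 41.0/4.2 = 9.7619; K_W = (4C−1)/(4C−4)+0.615/C = 1.1486; K_s = 1+0.5/C = 1.0512
F_a = (F_max−F_min)/2 = 568 N; F_m = (F_max+F_min)/2 = 932 N
τ_a = K_W·8F_aD/(πd³) = 1.1486 × 800.43 = 919.37 MPa
τ_m = K_s·8F_mD/(πd³) = 1.0512 × 1313.4 = 1380.7 MPa
Goodman: 1/n_f = τ_a/S_se + τ_m/S_su = 919.37/465 + 1380.7/944 = 1.97715 + 1.46256 = 3.4397
n_f = 1/3.4397 = 0.2907

0.291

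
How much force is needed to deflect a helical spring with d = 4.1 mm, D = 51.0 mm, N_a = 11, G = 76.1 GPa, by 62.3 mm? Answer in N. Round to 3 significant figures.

k = Gd⁴/(8D³N_a) = (76.1×10³)(4.1⁴)/(8·51.0³·11) = 1.8422 N/mm
F = k·δ = 1.8422 × 62.3 = 114.77 N

115 N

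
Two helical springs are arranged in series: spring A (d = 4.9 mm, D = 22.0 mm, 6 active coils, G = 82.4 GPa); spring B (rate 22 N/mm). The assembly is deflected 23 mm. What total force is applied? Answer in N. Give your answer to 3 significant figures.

409 N

k_A = Gd⁴/(8D³N_a) = (82.4×10³)(4.9⁴)/(8·22.0³·6) = 92.94 N/mm
Series: 1/k_eq = 1/92.94 + 1/22 = 0.056214; k_eq = 17.789 N/mm
F = k_eq·δ = 17.789·23 = 409.15 N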